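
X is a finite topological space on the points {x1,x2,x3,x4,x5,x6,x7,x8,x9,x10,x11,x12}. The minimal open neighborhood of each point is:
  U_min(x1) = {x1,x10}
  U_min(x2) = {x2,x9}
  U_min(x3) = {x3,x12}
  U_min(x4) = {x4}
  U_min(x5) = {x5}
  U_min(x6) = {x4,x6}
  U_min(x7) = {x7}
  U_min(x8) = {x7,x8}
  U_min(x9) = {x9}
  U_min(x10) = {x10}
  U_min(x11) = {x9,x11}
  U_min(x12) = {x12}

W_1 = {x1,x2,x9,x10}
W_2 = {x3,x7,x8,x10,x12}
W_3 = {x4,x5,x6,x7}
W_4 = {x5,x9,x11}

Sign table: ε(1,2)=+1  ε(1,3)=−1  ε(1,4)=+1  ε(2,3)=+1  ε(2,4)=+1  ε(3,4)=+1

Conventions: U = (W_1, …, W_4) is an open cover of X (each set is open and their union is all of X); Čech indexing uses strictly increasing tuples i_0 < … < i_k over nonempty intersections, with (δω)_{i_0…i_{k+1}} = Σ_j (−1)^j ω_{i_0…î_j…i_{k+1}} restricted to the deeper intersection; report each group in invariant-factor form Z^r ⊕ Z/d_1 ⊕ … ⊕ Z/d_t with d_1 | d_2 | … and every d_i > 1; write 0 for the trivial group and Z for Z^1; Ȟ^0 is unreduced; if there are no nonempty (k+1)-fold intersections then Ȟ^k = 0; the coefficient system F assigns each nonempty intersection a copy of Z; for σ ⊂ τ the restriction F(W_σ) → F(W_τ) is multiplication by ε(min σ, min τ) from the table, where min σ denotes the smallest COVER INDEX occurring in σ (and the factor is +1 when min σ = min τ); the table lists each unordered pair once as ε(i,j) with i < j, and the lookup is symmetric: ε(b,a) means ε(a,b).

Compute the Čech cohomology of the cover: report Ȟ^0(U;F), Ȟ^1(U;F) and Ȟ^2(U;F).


cover nerve:
  W12={x10} W14={x9} W23={x7} W34={x5}
C dims 4,4; δ0: rk 3, SNF 1^3
Ȟ^0: (4−3)−0=1 ⇒ Z
Ȟ^1: (4−0)−3=1 ⇒ Z
Ȟ^2: (0−0)−0=0 ⇒ 0

Ȟ^0(U;F) ≅ Z,  Ȟ^1(U;F) ≅ Z,  Ȟ^2(U;F) ≅ 0


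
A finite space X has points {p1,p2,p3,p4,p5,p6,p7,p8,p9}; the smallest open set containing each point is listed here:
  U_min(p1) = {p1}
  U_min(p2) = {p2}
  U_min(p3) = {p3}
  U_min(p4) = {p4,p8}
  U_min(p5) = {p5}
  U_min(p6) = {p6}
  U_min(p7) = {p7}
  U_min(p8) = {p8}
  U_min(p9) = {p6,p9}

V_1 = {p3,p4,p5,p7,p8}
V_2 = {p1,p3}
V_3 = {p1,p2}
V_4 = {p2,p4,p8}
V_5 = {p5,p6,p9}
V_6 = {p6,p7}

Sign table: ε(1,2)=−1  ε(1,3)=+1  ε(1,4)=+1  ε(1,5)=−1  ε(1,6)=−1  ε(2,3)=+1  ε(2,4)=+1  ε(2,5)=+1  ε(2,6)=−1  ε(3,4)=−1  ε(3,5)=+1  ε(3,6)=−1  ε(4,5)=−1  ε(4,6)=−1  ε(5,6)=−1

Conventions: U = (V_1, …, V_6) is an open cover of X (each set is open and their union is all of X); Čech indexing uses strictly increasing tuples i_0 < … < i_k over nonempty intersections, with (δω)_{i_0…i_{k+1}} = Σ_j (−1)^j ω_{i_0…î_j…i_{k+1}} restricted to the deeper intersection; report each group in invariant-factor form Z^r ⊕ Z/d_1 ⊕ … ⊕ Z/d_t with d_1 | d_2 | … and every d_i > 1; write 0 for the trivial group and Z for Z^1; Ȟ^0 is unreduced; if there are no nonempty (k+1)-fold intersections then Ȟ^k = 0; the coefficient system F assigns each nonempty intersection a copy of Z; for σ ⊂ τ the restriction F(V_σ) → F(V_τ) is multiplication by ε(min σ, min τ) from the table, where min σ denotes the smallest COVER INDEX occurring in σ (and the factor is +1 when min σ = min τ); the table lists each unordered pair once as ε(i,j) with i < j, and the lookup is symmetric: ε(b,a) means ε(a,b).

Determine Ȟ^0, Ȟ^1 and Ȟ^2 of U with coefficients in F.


nerve of the cover:
  V12={p3} V14={p4,p8} V15={p5} V16={p7} V23={p1} V34={p2} V56={p6}
C dims 6,7; δ0: rk 6, SNF 1^5·2
Ȟ^0 = (6 − 6) − 0 = 0, so Ȟ^0 ≅ 0
Ȟ^1 = (7 − 0) − 6 = 1 plus torsion [2], so Ȟ^1 ≅ Z ⊕ Z/2
Ȟ^2 = (0 − 0) − 0 = 0, so Ȟ^2 ≅ 0

Ȟ^0(U;F) ≅ 0, Ȟ^1(U;F) ≅ Z ⊕ Z/2, Ȟ^2(U;F) ≅ 0


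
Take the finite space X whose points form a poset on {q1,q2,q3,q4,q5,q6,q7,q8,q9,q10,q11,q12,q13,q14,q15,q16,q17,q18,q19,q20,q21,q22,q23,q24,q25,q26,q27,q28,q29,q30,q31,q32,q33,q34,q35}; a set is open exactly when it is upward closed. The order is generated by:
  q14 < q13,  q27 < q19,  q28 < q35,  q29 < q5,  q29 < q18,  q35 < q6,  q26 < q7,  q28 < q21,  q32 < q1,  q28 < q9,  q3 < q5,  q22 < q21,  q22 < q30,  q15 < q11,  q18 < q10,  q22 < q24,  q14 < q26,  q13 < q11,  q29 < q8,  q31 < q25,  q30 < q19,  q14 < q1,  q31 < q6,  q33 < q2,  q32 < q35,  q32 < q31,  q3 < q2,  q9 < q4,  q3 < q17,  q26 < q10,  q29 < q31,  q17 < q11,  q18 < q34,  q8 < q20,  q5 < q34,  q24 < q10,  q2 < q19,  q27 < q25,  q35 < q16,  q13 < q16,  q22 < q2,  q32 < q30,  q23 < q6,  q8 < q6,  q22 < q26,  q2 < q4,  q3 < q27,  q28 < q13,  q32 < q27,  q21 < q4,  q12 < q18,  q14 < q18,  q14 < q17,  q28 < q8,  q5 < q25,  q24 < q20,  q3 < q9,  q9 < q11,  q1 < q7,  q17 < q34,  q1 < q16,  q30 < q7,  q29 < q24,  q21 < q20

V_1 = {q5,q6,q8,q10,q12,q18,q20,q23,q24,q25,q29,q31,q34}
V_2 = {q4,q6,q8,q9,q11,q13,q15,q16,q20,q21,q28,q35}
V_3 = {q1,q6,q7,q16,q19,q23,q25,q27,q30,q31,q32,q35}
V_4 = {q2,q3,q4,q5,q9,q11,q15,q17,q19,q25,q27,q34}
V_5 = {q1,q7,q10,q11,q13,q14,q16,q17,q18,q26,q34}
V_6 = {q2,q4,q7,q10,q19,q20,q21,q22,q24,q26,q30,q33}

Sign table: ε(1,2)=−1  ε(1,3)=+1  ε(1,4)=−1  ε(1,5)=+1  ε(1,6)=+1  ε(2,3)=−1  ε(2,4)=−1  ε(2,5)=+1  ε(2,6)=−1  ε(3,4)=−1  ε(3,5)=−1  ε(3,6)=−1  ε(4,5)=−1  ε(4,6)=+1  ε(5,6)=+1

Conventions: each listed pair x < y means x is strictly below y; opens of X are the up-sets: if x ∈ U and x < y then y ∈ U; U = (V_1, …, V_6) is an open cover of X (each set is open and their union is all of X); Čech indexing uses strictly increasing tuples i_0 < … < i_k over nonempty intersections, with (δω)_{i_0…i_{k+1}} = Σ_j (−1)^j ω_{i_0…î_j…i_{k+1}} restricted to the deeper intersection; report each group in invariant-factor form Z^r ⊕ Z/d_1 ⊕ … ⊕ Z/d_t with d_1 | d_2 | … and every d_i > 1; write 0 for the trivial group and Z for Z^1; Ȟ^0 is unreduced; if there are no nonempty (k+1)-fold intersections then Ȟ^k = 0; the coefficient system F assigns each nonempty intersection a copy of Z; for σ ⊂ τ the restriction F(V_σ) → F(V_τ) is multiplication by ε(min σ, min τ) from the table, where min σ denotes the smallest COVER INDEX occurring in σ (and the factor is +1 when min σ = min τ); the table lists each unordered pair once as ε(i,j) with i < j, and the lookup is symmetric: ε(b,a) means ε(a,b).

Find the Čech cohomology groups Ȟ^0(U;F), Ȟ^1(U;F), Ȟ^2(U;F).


nerve of the cover:
  V12={q6,q8,q20} V13={q6,q23,q25,q31} V14={q5,q25,q34} V15={q10,q18,q34} V16={q10,q20,q24} V23={q6,q16,q35} V24={q4,q9,q11,q15} V25={q11,q13,q16} V26={q4,q20,q21} V34={q19,q25,q27} V35={q1,q7,q16} V36={q7,q19,q30} V45={q11,q17,q34} V46={q2,q4,q19} V56={q7,q10,q26}
  V123={q6} V126={q20} V134={q25} V145={q34} V156={q10} V235={q16} V245={q11} V246={q4} V346={q19} V356={q7}
C dims 6,15,10; δ0: rk 6, SNF 1^5·2; δ1: rk 9, SNF 1^9
Ȟ^0 = (6 − 6) − 0 = 0, so Ȟ^0 ≅ 0
Ȟ^1 = (15 − 9) − 6 = 0 plus torsion [2], so Ȟ^1 ≅ Z/2
Ȟ^2 = (10 − 0) − 9 = 1, so Ȟ^2 ≅ Z

Ȟ^0 ≅ 0, Ȟ^1 ≅ Z/2, Ȟ^2 ≅ Z


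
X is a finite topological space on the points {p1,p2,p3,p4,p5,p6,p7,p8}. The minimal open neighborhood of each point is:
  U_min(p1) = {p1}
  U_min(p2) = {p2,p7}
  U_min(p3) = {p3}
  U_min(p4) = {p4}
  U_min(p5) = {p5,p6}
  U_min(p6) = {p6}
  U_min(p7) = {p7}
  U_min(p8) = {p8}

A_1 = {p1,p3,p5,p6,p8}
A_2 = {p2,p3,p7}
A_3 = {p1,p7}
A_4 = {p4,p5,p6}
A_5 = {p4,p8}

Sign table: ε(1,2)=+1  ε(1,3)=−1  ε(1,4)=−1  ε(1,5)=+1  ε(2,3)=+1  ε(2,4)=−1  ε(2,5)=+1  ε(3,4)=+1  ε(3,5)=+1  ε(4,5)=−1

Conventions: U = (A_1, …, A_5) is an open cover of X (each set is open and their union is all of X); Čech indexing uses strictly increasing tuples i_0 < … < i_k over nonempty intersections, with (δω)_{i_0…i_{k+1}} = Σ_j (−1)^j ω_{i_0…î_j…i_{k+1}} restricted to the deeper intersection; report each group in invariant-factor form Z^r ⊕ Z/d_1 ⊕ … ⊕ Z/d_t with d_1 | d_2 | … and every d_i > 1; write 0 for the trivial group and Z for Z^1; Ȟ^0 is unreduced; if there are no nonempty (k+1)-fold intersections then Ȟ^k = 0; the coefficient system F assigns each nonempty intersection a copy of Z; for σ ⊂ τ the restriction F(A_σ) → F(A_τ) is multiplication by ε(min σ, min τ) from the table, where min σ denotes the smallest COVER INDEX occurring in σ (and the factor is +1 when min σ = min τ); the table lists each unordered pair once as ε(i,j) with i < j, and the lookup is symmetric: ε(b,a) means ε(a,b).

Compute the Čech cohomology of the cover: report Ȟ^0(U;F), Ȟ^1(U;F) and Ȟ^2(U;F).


Ȟ^0 ≅ 0, Ȟ^1 ≅ Z ⊕ Z/2, Ȟ^2 ≅ 0

nerve simplices:
  A12={p3} A13={p1} A14={p5,p6} A15={p8} A23={p7} A45={p4}
C dims 5,6; δ0: rk 5, SNF 1^4·2
degree 0: 5−5−0 = 0 → Ȟ^0 ≅ 0
degree 1: 6−0−5 = 1 plus torsion [2] → Ȟ^1 ≅ Z ⊕ Z/2
degree 2: 0−0−0 = 0 → Ȟ^2 ≅ 0


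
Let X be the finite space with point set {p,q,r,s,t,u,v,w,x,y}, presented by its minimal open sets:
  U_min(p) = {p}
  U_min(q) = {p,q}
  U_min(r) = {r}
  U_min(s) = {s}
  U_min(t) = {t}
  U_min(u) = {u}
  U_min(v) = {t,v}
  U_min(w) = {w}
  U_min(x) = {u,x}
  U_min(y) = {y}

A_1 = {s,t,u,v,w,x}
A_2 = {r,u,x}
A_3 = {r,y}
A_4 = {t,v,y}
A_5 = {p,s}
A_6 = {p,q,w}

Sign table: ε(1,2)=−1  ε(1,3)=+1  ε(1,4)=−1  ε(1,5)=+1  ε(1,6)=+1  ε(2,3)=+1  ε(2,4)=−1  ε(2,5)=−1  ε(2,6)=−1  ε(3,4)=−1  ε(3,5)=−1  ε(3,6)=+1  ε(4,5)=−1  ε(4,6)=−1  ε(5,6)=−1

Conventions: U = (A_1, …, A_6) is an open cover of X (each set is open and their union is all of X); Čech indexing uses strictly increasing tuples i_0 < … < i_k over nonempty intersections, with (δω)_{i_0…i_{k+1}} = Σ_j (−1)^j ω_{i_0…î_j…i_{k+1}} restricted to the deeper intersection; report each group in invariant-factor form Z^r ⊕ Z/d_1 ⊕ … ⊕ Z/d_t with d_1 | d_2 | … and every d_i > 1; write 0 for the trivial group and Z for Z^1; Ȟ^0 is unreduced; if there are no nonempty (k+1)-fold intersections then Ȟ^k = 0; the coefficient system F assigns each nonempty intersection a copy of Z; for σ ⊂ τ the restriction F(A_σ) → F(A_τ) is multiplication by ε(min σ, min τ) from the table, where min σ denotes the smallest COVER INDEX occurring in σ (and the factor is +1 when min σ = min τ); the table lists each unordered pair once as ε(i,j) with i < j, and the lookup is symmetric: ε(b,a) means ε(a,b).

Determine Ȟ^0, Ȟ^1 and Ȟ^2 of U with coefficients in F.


Ȟ^0 ≅ 0; Ȟ^1 ≅ Z ⊕ Z/2; Ȟ^2 ≅ 0

nerve simplices:
  A12={u,x} A14={t,v} A15={s} A16={w} A23={r} A34={y} A56={p}
C dims 6,7; δ0: rk 6, SNF 1^5·2
degree 0: 6−6−0 = 0 → Ȟ^0 ≅ 0
degree 1: 7−0−6 = 1 plus torsion [2] → Ȟ^1 ≅ Z ⊕ Z/2
degree 2: 0−0−0 = 0 → Ȟ^2 ≅ 0


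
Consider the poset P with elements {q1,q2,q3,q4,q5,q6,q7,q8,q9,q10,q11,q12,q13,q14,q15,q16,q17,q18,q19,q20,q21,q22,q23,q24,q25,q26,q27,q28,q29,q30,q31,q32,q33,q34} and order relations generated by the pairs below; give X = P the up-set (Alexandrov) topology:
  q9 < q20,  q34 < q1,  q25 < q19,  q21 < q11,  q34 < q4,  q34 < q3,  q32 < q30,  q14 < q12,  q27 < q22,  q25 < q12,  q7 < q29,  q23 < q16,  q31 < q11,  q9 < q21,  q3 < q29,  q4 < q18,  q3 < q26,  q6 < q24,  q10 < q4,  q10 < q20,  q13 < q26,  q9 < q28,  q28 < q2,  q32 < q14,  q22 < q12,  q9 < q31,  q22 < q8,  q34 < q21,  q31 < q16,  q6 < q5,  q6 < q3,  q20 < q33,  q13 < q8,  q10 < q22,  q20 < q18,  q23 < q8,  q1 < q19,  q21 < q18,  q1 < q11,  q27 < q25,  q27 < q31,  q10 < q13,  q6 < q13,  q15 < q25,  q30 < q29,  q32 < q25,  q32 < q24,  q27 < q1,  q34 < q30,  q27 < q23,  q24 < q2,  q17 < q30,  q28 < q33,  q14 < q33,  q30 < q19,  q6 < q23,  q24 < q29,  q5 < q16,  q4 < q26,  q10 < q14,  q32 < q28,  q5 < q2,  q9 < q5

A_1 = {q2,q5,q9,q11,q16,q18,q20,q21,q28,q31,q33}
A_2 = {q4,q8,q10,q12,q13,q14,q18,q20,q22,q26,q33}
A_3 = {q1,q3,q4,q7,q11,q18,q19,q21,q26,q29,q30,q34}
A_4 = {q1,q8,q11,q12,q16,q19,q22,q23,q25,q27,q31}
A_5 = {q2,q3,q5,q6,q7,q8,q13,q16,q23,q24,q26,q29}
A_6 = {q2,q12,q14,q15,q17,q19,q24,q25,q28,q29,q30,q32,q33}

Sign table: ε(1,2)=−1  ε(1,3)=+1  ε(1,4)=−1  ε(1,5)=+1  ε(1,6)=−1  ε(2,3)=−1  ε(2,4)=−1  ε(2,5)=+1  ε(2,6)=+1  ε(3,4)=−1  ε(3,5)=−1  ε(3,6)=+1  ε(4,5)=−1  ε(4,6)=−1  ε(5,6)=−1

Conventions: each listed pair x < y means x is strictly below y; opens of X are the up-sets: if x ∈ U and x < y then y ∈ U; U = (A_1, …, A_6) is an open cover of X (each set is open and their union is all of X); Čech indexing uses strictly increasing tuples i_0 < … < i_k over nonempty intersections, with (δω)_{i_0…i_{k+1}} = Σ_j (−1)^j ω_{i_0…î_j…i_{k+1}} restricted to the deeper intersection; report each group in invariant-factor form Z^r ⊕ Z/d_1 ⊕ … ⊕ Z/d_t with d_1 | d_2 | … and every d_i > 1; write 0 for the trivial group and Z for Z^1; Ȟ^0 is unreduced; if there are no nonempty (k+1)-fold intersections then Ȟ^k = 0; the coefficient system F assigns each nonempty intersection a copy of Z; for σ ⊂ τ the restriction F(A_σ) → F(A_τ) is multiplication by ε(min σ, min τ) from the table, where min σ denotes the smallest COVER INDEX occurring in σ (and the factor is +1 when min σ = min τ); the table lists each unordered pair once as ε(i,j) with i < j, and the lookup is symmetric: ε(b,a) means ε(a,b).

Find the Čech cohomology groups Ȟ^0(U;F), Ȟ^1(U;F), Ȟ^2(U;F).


Ȟ^0 = 0, Ȟ^1 = Z/2 and Ȟ^2 = Z

nerve of the cover:
  A12={q18,q20,q33} A13={q11,q18,q21} A14={q11,q16,q31} A15={q2,q5,q16} A16={q2,q28,q33} A23={q4,q18,q26} A24={q8,q12,q22} A25={q8,q13,q26} A26={q12,q14,q33} A34={q1,q11,q19} A35={q3,q7,q26,q29} A36={q19,q29,q30} A45={q8,q16,q23} A46={q12,q19,q25} A56={q2,q24,q29}
  A123={q18} A126={q33} A134={q11} A145={q16} A156={q2} A235={q26} A245={q8} A246={q12} A346={q19} A356={q29}
C dims 6,15,10; δ0: rk 6, SNF 1^5·2; δ1: rk 9, SNF 1^9
Ȟ^0 = (6 − 6) − 0 = 0, so Ȟ^0 ≅ 0
Ȟ^1 = (15 − 9) − 6 = 0 plus torsion [2], so Ȟ^1 ≅ Z/2
Ȟ^2 = (10 − 0) − 9 = 1, so Ȟ^2 ≅ Z


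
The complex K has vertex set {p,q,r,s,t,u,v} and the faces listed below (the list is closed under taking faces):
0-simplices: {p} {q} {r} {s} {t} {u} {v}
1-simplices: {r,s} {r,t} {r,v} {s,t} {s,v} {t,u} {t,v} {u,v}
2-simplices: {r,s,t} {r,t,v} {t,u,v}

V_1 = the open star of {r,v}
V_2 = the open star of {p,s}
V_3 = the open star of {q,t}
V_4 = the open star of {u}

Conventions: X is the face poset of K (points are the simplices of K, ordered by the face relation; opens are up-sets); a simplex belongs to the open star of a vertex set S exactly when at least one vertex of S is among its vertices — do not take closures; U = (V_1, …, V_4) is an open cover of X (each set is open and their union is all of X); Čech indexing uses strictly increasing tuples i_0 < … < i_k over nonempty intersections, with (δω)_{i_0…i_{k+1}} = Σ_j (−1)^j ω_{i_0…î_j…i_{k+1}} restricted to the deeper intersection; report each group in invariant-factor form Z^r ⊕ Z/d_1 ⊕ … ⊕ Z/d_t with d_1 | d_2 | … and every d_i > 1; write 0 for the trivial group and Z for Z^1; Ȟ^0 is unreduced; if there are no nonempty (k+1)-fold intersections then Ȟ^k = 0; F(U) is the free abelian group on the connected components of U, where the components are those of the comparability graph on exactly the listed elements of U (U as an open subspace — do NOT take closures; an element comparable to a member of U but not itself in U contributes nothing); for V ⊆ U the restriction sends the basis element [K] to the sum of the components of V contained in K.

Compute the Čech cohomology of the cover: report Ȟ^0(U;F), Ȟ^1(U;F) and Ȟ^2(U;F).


nonempty overlaps:
  V1={{r},{v},{r,s},{r,t},{r,v},{s,v},{t,v},{u,v},{r,s,t},{r,t,v},{t,u,v}} V2={{p},{s},{r,s},{s,t},{s,v},{r,s,t}} V3={{q},{t},{r,t},{s,t},{t,u},{t,v},{r,s,t},{r,t,v},{t,u,v}} V4={{u},{t,u},{u,v},{t,u,v}}
  V12={{r,s},{s,v},{r,s,t}} V13={{r,t},{t,v},{r,s,t},{r,t,v},{t,u,v}} V14={{u,v},{t,u,v}} V23={{s,t},{r,s,t}} V34={{t,u},{t,u,v}}
  V123={{r,s,t}} V134={{t,u,v}}
components per intersection:
  V1: {{r},{v},{r,s},{r,t},{r,v},{s,v},{t,v},{u,v},{r,s,t},{r,t,v},{t,u,v}}
  V2: {{p}} {{s},{r,s},{s,t},{s,v},{r,s,t}}
  V3: {{q}} {{t},{r,t},{s,t},{t,u},{t,v},{r,s,t},{r,t,v},{t,u,v}}
  V4: {{u},{t,u},{u,v},{t,u,v}}
  V12: {{r,s},{r,s,t}} {{s,v}}
  V13: {{r,t},{t,v},{r,s,t},{r,t,v},{t,u,v}}
  V14: {{u,v},{t,u,v}}
  V23: {{s,t},{r,s,t}}
  V34: {{t,u},{t,u,v}}
  V123: {{r,s,t}}
  V134: {{t,u,v}}
C dims 6,6,2; δ0: rk 3, SNF 1^3; δ1: rk 2, SNF 1^2
degree 0: 6−3−0 = 3 → Ȟ^0 ≅ Z^3
degree 1: 6−2−3 = 1 → Ȟ^1 ≅ Z
degree 2: 2−0−2 = 0 → Ȟ^2 ≅ 0

Ȟ^0(U;F) ≅ Z^3, Ȟ^1(U;F) ≅ Z and Ȟ^2(U;F) ≅ 0


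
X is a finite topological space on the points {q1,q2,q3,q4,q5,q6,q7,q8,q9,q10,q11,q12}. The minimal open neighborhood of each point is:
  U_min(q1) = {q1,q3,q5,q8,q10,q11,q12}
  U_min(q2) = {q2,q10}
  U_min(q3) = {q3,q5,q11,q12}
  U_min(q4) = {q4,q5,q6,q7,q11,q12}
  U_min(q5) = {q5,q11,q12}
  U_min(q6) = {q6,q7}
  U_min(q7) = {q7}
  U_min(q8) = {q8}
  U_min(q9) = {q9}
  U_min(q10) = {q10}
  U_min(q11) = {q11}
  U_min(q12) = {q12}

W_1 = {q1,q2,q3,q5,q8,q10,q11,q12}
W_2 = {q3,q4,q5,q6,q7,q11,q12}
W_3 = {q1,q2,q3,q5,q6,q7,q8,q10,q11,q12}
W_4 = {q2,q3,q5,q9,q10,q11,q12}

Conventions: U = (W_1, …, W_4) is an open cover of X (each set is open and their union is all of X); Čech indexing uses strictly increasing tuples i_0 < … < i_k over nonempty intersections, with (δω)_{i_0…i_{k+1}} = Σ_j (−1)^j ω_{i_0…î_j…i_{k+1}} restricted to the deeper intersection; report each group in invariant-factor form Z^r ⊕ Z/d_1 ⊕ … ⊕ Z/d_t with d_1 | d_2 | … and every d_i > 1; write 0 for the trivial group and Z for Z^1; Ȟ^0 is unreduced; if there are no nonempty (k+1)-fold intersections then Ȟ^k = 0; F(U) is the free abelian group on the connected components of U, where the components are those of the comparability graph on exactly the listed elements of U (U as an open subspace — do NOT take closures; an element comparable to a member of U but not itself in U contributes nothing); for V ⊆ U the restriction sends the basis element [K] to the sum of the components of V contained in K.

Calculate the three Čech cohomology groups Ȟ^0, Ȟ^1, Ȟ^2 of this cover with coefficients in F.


nonempty overlaps:
  W12={q3,q5,q11,q12} W13={q1,q2,q3,q5,q8,q10,q11,q12} W14={q2,q3,q5,q10,q11,q12} W23={q3,q5,q6,q7,q11,q12} W24={q3,q5,q11,q12} W34={q2,q3,q5,q10,q11,q12}
  W123={q3,q5,q11,q12} W124={q3,q5,q11,q12} W134={q2,q3,q5,q10,q11,q12} W234={q3,q5,q11,q12}
  W1234={q3,q5,q11,q12}
components per intersection:
  W1: {q1,q2,q3,q5,q8,q10,q11,q12}
  W2: {q3,q4,q5,q6,q7,q11,q12}
  W3: {q1,q2,q3,q5,q8,q10,q11,q12} {q6,q7}
  W4: {q2,q10} {q3,q5,q11,q12} {q9}
  W12: {q3,q5,q11,q12}
  W13: {q1,q2,q3,q5,q8,q10,q11,q12}
  W14: {q2,q10} {q3,q5,q11,q12}
  W23: {q3,q5,q11,q12} {q6,q7}
  W24: {q3,q5,q11,q12}
  W34: {q2,q10} {q3,q5,q11,q12}
  W123: {q3,q5,q11,q12}
  W124: {q3,q5,q11,q12}
  W134: {q2,q10} {q3,q5,q11,q12}
  W234: {q3,q5,q11,q12}
  W1234: {q3,q5,q11,q12}
C dims 7,9,5,1; δ0: rk 5, SNF 1^5; δ1: rk 4, SNF 1^4; δ2: rk 1, SNF 1^1
degree 0: 7−5−0 = 2 → Ȟ^0 ≅ Z^2
degree 1: 9−4−5 = 0 → Ȟ^1 ≅ 0
degree 2: 5−1−4 = 0 → Ȟ^2 ≅ 0

Ȟ^0 ≅ Z^2, Ȟ^1 ≅ 0 and Ȟ^2 ≅ 0


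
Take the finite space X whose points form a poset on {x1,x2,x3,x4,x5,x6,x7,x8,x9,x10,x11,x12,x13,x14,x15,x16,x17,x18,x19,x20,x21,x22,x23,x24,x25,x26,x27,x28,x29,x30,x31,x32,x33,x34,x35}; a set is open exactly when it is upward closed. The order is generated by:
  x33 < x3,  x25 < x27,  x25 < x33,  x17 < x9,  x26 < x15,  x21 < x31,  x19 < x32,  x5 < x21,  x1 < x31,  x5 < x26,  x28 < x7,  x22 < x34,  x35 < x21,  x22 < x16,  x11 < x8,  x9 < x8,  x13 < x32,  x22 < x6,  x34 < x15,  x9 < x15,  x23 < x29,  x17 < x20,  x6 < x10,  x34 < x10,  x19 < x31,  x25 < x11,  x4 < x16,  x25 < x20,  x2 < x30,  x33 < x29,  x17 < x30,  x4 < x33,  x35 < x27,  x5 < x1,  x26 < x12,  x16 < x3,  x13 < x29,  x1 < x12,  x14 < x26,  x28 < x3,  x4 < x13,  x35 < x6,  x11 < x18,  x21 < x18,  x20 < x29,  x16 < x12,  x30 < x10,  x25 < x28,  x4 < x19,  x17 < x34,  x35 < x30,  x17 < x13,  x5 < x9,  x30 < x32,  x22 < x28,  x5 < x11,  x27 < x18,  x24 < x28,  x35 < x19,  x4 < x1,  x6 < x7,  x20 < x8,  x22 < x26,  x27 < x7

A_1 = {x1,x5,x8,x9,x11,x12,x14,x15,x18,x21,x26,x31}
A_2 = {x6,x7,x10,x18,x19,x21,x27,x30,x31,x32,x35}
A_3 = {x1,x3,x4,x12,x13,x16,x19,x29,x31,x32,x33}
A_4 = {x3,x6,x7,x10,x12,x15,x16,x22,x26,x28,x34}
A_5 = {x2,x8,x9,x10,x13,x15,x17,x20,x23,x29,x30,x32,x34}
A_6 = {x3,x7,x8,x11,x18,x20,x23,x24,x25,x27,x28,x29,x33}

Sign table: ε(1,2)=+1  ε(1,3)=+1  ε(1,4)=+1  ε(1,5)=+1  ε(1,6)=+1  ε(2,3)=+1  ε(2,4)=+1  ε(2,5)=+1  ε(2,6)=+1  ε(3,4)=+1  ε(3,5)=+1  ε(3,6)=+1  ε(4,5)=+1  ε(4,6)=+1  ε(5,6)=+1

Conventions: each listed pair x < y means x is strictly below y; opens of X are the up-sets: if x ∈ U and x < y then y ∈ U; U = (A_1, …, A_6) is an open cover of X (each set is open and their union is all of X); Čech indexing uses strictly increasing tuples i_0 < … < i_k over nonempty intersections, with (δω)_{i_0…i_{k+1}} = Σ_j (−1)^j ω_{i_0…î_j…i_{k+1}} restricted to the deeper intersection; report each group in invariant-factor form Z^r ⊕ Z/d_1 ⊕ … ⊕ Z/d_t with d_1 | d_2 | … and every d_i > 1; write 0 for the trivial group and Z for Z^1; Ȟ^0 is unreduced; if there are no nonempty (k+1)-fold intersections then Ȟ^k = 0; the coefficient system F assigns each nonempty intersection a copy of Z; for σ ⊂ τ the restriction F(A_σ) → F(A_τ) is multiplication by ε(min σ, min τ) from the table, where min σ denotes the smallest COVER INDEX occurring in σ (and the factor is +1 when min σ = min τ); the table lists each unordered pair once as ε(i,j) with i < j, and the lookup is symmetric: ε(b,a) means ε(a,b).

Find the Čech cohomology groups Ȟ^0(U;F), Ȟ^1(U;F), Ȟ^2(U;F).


Ȟ^0(U;F) ≅ Z, Ȟ^1(U;F) ≅ 0 and Ȟ^2(U;F) ≅ Z/2

nonempty intersections:
  A12={x18,x21,x31} A13={x1,x12,x31} A14={x12,x15,x26} A15={x8,x9,x15} A16={x8,x11,x18} A23={x19,x31,x32} A24={x6,x7,x10} A25={x10,x30,x32} A26={x7,x18,x27} A34={x3,x12,x16} A35={x13,x29,x32} A36={x3,x29,x33} A45={x10,x15,x34} A46={x3,x7,x28} A56={x8,x20,x23,x29}
  A123={x31} A126={x18} A134={x12} A145={x15} A156={x8} A235={x32} A245={x10} A246={x7} A346={x3} A356={x29}
C dims 6,15,10; δ0: rk 5, SNF 1^5; δ1: rk 10, SNF 1^9·2
Ȟ^0: (6−5)−0=1 ⇒ Z
Ȟ^1: (15−10)−5=0 ⇒ 0
Ȟ^2: (10−0)−10=0 plus torsion [2] ⇒ Z/2


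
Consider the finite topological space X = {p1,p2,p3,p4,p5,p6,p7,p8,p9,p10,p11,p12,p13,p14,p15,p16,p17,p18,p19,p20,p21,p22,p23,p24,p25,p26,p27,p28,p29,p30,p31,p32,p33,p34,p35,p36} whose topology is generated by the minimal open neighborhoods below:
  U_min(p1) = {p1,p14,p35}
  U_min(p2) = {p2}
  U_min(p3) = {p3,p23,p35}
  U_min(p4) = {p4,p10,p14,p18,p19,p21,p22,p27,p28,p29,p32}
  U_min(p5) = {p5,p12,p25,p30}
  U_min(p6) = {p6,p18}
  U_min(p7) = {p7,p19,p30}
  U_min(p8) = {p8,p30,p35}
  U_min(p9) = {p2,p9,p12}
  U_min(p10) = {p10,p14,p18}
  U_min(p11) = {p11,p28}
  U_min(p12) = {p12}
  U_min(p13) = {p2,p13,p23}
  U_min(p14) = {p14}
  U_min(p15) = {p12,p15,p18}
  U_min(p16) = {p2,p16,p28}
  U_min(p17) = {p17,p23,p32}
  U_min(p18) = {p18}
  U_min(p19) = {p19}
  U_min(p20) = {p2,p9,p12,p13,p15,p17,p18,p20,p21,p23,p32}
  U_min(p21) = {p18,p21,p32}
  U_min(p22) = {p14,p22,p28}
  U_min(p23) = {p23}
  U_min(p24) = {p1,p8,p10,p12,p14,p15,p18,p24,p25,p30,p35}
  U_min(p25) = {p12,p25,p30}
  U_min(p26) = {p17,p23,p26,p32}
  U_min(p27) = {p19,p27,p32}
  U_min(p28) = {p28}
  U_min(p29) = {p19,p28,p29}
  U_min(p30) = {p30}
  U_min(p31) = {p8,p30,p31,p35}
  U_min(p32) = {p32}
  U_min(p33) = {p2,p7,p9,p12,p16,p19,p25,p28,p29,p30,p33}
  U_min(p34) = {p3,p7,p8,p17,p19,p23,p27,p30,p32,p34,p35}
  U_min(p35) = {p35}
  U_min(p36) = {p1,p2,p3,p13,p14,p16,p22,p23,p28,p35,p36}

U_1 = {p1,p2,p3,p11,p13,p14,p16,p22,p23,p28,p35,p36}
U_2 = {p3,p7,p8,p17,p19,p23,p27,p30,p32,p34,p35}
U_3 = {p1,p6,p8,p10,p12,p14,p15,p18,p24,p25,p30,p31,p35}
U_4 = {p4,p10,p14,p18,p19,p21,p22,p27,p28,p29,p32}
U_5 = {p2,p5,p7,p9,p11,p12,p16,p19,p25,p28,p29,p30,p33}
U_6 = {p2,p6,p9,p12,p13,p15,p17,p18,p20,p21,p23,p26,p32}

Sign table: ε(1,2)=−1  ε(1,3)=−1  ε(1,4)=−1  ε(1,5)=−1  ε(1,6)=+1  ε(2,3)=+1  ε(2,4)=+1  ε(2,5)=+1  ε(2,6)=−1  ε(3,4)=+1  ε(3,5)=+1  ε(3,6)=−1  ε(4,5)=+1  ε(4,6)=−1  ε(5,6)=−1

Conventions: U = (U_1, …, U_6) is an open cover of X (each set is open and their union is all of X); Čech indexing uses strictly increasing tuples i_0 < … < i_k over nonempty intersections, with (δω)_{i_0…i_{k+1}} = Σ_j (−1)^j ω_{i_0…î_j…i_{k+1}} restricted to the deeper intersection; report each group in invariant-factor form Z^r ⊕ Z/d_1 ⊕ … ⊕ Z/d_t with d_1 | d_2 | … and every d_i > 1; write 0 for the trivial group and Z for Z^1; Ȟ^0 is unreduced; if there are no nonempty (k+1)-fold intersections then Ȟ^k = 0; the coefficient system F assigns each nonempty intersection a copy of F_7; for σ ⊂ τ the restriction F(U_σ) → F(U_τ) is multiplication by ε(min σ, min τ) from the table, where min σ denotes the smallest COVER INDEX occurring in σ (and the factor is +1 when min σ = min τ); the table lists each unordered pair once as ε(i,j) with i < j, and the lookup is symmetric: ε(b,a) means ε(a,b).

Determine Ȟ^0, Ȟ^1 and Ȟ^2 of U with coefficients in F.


nerve simplices:
  U12={p3,p23,p35} U13={p1,p14,p35} U14={p14,p22,p28} U15={p2,p11,p16,p28} U16={p2,p13,p23} U23={p8,p30,p35} U24={p19,p27,p32} U25={p7,p19,p30} U26={p17,p23,p32} U34={p10,p14,p18} U35={p12,p25,p30} U36={p6,p12,p15,p18} U45={p19,p28,p29} U46={p18,p21,p32} U56={p2,p9,p12}
  U123={p35} U126={p23} U134={p14} U145={p28} U156={p2} U235={p30} U245={p19} U246={p32} U346={p18} U356={p12}
C dims 6,15,10; δ0: rk_F7 5; δ1: rk_F7 10
degree 0: 6−5−0 = 1 → Ȟ^0 ≅ Z/7
degree 1: 15−10−5 = 0 → Ȟ^1 ≅ 0
degree 2: 10−0−10 = 0 → Ȟ^2 ≅ 0

Ȟ^0(U;F) ≅ Z/7, Ȟ^1(U;F) ≅ 0 and Ȟ^2(U;F) ≅ 0


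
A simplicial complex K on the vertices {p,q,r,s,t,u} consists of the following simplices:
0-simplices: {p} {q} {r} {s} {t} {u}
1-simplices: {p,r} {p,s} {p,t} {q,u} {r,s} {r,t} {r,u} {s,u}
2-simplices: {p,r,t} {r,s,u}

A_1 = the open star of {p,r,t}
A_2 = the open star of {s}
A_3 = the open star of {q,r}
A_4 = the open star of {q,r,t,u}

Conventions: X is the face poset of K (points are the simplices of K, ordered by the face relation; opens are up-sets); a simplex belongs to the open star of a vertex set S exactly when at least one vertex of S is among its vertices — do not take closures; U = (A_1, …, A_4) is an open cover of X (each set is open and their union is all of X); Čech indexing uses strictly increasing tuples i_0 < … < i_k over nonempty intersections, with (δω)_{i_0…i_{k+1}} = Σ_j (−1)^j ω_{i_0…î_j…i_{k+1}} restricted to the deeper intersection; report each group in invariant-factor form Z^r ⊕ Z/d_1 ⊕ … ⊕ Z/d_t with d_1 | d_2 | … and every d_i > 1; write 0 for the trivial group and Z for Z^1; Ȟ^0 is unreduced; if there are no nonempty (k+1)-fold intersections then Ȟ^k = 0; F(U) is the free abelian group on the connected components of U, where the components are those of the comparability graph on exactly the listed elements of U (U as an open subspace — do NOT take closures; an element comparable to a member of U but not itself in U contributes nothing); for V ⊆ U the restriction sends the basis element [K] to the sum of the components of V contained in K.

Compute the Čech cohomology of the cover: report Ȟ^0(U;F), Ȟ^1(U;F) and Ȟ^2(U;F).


intersection data:
  A1={{p},{r},{t},{p,r},{p,s},{p,t},{r,s},{r,t},{r,u},{p,r,t},{r,s,u}} A2={{s},{p,s},{r,s},{s,u},{r,s,u}} A3={{q},{r},{p,r},{q,u},{r,s},{r,t},{r,u},{p,r,t},{r,s,u}} A4={{q},{r},{t},{u},{p,r},{p,t},{q,u},{r,s},{r,t},{r,u},{s,u},{p,r,t},{r,s,u}}
  A12={{p,s},{r,s},{r,s,u}} A13={{r},{p,r},{r,s},{r,t},{r,u},{p,r,t},{r,s,u}} A14={{r},{t},{p,r},{p,t},{r,s},{r,t},{r,u},{p,r,t},{r,s,u}} A23={{r,s},{r,s,u}} A24={{r,s},{s,u},{r,s,u}} A34={{q},{r},{p,r},{q,u},{r,s},{r,t},{r,u},{p,r,t},{r,s,u}}
  A123={{r,s},{r,s,u}} A124={{r,s},{r,s,u}} A134={{r},{p,r},{r,s},{r,t},{r,u},{p,r,t},{r,s,u}} A234={{r,s},{r,s,u}}
  A1234={{r,s},{r,s,u}}
components per intersection:
  A1: {{p},{r},{t},{p,r},{p,s},{p,t},{r,s},{r,t},{r,u},{p,r,t},{r,s,u}}
  A2: {{s},{p,s},{r,s},{s,u},{r,s,u}}
  A3: {{q},{q,u}} {{r},{p,r},{r,s},{r,t},{r,u},{p,r,t},{r,s,u}}
  A4: {{q},{r},{t},{u},{p,r},{p,t},{q,u},{r,s},{r,t},{r,u},{s,u},{p,r,t},{r,s,u}}
  A12: {{p,s}} {{r,s},{r,s,u}}
  A13: {{r},{p,r},{r,s},{r,t},{r,u},{p,r,t},{r,s,u}}
  A14: {{r},{t},{p,r},{p,t},{r,s},{r,t},{r,u},{p,r,t},{r,s,u}}
  A23: {{r,s},{r,s,u}}
  A24: {{r,s},{s,u},{r,s,u}}
  A34: {{q},{q,u}} {{r},{p,r},{r,s},{r,t},{r,u},{p,r,t},{r,s,u}}
  A123: {{r,s},{r,s,u}}
  A124: {{r,s},{r,s,u}}
  A134: {{r},{p,r},{r,s},{r,t},{r,u},{p,r,t},{r,s,u}}
  A234: {{r,s},{r,s,u}}
  A1234: {{r,s},{r,s,u}}
C dims 5,8,4,1; δ0: rk 4, SNF 1^4; δ1: rk 3, SNF 1^3; δ2: rk 1, SNF 1^1
Ȟ^0 = (5 − 4) − 0 = 1, so Ȟ^0 ≅ Z
Ȟ^1 = (8 − 3) − 4 = 1, so Ȟ^1 ≅ Z
Ȟ^2 = (4 − 1) − 3 = 0, so Ȟ^2 ≅ 0

Ȟ^0 ≅ Z,  Ȟ^1 ≅ Z,  Ȟ^2 ≅ 0


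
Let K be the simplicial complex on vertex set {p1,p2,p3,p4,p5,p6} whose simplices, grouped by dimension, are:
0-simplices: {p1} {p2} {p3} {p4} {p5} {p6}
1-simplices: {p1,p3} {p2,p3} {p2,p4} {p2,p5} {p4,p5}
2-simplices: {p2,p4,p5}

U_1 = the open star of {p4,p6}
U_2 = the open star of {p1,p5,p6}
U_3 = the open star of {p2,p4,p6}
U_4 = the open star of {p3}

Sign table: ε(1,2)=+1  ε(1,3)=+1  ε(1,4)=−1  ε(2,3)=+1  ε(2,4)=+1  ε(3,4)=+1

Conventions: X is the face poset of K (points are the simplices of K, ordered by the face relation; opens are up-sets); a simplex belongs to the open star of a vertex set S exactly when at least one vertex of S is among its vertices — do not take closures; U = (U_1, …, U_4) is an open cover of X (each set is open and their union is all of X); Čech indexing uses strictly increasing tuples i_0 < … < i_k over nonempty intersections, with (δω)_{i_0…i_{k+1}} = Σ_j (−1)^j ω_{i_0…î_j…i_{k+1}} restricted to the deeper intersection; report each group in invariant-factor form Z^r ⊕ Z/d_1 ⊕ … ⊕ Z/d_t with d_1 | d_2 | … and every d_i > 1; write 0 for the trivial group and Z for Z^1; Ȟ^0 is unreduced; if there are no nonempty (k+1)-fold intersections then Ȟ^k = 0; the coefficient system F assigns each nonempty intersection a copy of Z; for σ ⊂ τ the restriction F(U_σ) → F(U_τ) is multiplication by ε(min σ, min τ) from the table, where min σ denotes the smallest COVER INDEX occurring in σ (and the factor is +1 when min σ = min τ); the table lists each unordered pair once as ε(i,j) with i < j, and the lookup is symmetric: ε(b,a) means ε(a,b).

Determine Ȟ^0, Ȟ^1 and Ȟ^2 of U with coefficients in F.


nonempty overlaps:
  U1={{p4},{p6},{p2,p4},{p4,p5},{p2,p4,p5}} U2={{p1},{p5},{p6},{p1,p3},{p2,p5},{p4,p5},{p2,p4,p5}} U3={{p2},{p4},{p6},{p2,p3},{p2,p4},{p2,p5},{p4,p5},{p2,p4,p5}} U4={{p3},{p1,p3},{p2,p3}}
  U12={{p6},{p4,p5},{p2,p4,p5}} U13={{p4},{p6},{p2,p4},{p4,p5},{p2,p4,p5}} U23={{p6},{p2,p5},{p4,p5},{p2,p4,p5}} U24={{p1,p3}} U34={{p2,p3}}
  U123={{p6},{p4,p5},{p2,p4,p5}}
C dims 4,5,1; δ0: rk 3, SNF 1^3; δ1: rk 1, SNF 1^1
degree 0: 4−3−0 = 1 → Ȟ^0 ≅ Z
degree 1: 5−1−3 = 1 → Ȟ^1 ≅ Z
degree 2: 1−0−1 = 0 → Ȟ^2 ≅ 0

Ȟ^0 = Z, Ȟ^1 = Z and Ȟ^2 = 0


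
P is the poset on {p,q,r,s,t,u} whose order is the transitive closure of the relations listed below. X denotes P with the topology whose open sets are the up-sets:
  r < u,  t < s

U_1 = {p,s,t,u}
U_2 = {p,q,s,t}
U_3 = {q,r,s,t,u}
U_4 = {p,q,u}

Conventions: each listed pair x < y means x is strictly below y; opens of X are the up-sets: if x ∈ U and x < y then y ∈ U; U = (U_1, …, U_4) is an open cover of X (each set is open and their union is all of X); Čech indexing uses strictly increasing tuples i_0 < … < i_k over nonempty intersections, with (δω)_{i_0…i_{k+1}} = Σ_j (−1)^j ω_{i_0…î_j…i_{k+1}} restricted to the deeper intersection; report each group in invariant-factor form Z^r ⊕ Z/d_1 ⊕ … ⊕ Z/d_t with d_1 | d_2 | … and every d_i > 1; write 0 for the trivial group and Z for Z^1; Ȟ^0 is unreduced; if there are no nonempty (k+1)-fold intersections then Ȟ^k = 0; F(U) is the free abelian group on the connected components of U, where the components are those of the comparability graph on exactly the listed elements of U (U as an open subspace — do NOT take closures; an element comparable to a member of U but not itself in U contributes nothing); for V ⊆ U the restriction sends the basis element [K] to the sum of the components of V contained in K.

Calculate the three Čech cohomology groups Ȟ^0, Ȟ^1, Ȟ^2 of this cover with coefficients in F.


nonempty intersections:
  U12={p,s,t} U13={s,t,u} U14={p,u} U23={q,s,t} U24={p,q} U34={q,u}
  U123={s,t} U124={p} U134={u} U234={q}
components per intersection:
  U1: {p} {s,t} {u}
  U2: {p} {q} {s,t}
  U3: {q} {r,u} {s,t}
  U4: {p} {q} {u}
  U12: {p} {s,t}
  U13: {s,t} {u}
  U14: {p} {u}
  U23: {q} {s,t}
  U24: {p} {q}
  U34: {q} {u}
  U123: {s,t}
  U124: {p}
  U134: {u}
  U234: {q}
C dims 12,12,4; δ0: rk 8, SNF 1^8; δ1: rk 4, SNF 1^4
Ȟ^0: (12−8)−0=4 ⇒ Z^4
Ȟ^1: (12−4)−8=0 ⇒ 0
Ȟ^2: (4−0)−4=0 ⇒ 0

Ȟ^0(U;F) ≅ Z^4, Ȟ^1(U;F) ≅ 0 and Ȟ^2(U;F) ≅ 0


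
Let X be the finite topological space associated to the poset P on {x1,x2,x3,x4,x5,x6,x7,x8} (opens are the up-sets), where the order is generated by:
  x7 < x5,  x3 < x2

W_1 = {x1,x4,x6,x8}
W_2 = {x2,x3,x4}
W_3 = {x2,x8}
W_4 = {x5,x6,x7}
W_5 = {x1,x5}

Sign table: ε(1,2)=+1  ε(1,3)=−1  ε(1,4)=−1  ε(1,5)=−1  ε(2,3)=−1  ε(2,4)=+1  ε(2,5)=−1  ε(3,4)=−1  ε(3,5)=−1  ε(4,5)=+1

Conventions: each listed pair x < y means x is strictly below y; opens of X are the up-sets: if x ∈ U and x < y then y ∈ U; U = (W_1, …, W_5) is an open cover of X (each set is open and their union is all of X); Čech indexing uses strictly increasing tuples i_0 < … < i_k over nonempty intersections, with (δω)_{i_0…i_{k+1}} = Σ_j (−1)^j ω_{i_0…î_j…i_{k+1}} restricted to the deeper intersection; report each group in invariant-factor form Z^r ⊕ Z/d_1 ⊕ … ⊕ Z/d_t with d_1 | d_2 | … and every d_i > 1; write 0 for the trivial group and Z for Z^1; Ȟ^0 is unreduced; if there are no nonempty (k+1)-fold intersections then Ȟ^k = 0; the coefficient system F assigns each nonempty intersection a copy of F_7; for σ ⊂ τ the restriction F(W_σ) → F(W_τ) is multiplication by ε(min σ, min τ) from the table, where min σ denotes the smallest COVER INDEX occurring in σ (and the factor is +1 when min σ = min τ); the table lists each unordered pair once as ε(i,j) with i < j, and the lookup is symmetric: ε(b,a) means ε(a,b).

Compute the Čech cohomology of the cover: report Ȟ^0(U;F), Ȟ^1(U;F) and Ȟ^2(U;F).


Ȟ^0 = Z/7,  Ȟ^1 = Z/7 ⊕ Z/7,  Ȟ^2 = 0

intersection data:
  W12={x4} W13={x8} W14={x6} W15={x1} W23={x2} W45={x5}
C dims 5,6; δ0: rk_F7 4
Ȟ^0 = (5 − 4) − 0 = 1, so Ȟ^0 ≅ Z/7
Ȟ^1 = (6 − 0) − 4 = 2, so Ȟ^1 ≅ Z/7 ⊕ Z/7
Ȟ^2 = (0 − 0) − 0 = 0, so Ȟ^2 ≅ 0


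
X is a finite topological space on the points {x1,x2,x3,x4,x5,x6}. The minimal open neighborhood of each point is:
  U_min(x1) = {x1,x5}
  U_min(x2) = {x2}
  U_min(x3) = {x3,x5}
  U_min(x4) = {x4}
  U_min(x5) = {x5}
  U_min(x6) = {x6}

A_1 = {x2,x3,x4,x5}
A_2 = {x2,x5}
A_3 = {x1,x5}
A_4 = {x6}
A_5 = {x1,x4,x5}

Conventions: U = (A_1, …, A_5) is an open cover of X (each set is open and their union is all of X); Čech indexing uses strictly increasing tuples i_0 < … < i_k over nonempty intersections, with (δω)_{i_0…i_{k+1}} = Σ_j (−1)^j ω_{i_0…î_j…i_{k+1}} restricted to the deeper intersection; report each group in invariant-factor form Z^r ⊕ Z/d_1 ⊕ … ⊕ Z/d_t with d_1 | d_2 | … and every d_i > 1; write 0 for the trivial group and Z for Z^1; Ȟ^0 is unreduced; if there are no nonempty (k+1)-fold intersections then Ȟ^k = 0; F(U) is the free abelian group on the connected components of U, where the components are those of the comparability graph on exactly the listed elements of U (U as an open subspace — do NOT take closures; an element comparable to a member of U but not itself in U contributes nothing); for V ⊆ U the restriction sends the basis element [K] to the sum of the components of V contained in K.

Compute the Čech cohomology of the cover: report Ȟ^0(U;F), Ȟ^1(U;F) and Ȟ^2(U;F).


Ȟ^0(U;F) ≅ Z^4; Ȟ^1(U;F) ≅ 0; Ȟ^2(U;F) ≅ 0

nonempty overlaps:
  A12={x2,x5} A13={x5} A15={x4,x5} A23={x5} A25={x5} A35={x1,x5}
  A123={x5} A125={x5} A135={x5} A235={x5}
  A1235={x5}
components per intersection:
  A1: {x2} {x3,x5} {x4}
  A2: {x2} {x5}
  A3: {x1,x5}
  A4: {x6}
  A5: {x1,x5} {x4}
  A12: {x2} {x5}
  A13: {x5}
  A15: {x4} {x5}
  A23: {x5}
  A25: {x5}
  A35: {x1,x5}
  A123: {x5}
  A125: {x5}
  A135: {x5}
  A235: {x5}
  A1235: {x5}
C dims 9,8,4,1; δ0: rk 5, SNF 1^5; δ1: rk 3, SNF 1^3; δ2: rk 1, SNF 1^1
degree 0: 9−5−0 = 4 → Ȟ^0 ≅ Z^4
degree 1: 8−3−5 = 0 → Ȟ^1 ≅ 0
degree 2: 4−1−3 = 0 → Ȟ^2 ≅ 0


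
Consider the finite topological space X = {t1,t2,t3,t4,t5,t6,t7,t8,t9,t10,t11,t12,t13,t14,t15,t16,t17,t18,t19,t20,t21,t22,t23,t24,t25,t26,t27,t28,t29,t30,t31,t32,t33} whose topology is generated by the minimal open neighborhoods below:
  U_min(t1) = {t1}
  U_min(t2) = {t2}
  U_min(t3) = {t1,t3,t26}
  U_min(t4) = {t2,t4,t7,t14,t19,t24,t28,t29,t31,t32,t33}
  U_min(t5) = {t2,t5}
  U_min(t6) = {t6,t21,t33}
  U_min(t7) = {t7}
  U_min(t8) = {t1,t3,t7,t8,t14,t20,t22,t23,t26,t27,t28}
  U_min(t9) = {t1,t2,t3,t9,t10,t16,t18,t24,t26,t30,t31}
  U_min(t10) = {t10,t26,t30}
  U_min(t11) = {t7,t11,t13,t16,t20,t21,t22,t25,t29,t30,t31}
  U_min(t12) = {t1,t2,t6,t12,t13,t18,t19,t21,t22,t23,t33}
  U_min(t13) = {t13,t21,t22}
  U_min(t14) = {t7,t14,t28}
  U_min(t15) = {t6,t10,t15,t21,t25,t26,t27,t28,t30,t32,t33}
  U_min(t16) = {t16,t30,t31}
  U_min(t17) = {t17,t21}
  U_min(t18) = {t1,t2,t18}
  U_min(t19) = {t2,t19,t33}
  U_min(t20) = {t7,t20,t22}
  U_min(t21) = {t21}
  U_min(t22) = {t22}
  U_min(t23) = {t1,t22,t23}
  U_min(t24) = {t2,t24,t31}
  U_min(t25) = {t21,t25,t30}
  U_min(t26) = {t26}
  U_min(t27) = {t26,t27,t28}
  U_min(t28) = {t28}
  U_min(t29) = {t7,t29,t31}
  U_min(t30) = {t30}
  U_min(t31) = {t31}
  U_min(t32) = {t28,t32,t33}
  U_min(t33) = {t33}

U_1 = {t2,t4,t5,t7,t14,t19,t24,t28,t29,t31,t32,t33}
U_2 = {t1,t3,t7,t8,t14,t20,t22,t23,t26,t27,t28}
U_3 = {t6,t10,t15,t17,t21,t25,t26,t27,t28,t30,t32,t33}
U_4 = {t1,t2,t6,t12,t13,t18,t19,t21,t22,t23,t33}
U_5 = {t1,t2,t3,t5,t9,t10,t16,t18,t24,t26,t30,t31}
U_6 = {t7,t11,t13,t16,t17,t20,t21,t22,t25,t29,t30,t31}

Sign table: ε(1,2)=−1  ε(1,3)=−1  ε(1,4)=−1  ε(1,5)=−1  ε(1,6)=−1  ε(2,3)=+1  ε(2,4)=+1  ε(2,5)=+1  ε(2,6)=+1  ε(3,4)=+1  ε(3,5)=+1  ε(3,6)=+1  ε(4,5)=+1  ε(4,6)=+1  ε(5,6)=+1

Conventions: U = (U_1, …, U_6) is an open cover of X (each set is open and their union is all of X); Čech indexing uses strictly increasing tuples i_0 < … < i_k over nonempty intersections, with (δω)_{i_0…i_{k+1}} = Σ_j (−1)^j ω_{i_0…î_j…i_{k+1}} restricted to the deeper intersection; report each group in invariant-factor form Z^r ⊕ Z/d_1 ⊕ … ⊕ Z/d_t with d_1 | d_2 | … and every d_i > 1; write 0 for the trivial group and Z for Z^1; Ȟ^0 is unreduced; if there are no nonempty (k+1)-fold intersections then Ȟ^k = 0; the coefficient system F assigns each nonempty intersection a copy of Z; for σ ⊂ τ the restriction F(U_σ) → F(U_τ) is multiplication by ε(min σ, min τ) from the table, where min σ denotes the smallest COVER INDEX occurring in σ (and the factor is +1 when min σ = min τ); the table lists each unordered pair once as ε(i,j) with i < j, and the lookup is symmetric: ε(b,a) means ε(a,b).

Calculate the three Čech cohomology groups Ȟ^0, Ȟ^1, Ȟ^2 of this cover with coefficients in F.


nonempty intersections:
  U12={t7,t14,t28} U13={t28,t32,t33} U14={t2,t19,t33} U15={t2,t5,t24,t31} U16={t7,t29,t31} U23={t26,t27,t28} U24={t1,t22,t23} U25={t1,t3,t26} U26={t7,t20,t22} U34={t6,t21,t33} U35={t10,t26,t30} U36={t17,t21,t25,t30} U45={t1,t2,t18} U46={t13,t21,t22} U56={t16,t30,t31}
  U123={t28} U126={t7} U134={t33} U145={t2} U156={t31} U235={t26} U245={t1} U246={t22} U346={t21} U356={t30}
C dims 6,15,10; δ0: rk 5, SNF 1^5; δ1: rk 10, SNF 1^9·2
Ȟ^0: (6−5)−0=1 ⇒ Z
Ȟ^1: (15−10)−5=0 ⇒ 0
Ȟ^2: (10−0)−10=0 plus torsion [2] ⇒ Z/2

Ȟ^0 ≅ Z, Ȟ^1 ≅ 0, Ȟ^2 ≅ Z/2
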